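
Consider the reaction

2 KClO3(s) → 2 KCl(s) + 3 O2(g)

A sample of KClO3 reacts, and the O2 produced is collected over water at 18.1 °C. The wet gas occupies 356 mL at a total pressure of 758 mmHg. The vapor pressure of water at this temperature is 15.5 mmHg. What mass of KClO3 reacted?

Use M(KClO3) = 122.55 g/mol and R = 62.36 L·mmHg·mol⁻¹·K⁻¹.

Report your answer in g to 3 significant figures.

1.19 g

P(O2) = 758 − 15.5 = 742.5 mmHg
n(O2) = PV/RT = (742.5 × 0.3560) / (62.36 × 291.25) = 0.01455 mol
n(KClO3) = (2/3) × 0.01455 = 0.009700 mol
m(KClO3) = 0.009700 × 122.55 = 1.189 g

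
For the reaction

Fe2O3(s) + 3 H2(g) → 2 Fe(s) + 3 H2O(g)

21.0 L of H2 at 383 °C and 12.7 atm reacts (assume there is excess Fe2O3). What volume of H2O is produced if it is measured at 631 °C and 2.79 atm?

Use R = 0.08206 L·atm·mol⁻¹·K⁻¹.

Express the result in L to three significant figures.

n(H2) = PV/RT = (12.7 × 21.0) / (0.08206 × 656.15) = 4.953 mol
n(H2O) = (3/3) × 4.953 = 4.953 mol
V = nRT/P = 4.953 × 0.08206 × 904.15 / 2.79 = 131.7 L

132 L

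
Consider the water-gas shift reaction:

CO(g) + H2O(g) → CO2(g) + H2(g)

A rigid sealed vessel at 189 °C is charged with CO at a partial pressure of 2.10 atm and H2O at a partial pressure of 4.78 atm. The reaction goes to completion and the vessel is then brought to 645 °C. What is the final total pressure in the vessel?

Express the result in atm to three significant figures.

13.7 atm

At constant V, partial pressures at 189 °C are proportional to moles, so apply stoichiometry directly to pressures.
P(H2O) required for 2.10 atm of CO = (1/1) × 2.10 = 2.100 atm; available 4.78 atm, so CO is limiting.
P(H2O) remaining = 4.78 − (1/1) × 2.10 = 2.680 atm
P(gaseous products) = (1+1)/1 × 2.10 = 4.200 atm
P_total at 189 °C = 2.680 + 4.200 = 6.880 atm
Scaling to 645 °C: P = 6.880 × 918.15/462.15 = 13.67 atm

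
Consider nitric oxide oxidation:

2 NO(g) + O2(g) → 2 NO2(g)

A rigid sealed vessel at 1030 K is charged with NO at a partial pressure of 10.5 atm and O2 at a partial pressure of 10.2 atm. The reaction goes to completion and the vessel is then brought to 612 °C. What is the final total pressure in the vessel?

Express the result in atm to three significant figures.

13.3 atm

At constant V, partial pressures at 1030 K are proportional to moles, so apply stoichiometry directly to pressures.
P(O2) required for 10.5 atm of NO = (1/2) × 10.5 = 5.250 atm; available 10.2 atm, so NO is limiting.
P(O2) remaining = 10.2 − (1/2) × 10.5 = 4.950 atm
P(gaseous products) = (2)/2 × 10.5 = 10.50 atm
P_total at 1030 K = 4.950 + 10.50 = 15.45 atm
Scaling to 612 °C: P = 15.45 × 885.15/1030 = 13.28 atm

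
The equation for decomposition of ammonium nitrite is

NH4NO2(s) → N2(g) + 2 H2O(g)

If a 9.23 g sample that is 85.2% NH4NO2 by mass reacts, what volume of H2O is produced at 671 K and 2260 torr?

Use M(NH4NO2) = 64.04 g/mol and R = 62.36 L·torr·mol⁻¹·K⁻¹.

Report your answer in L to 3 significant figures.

4.55 L

mass of NH4NO2 = 9.23 × 85.2/100 = 7.864 g
n(NH4NO2) = 7.864 / 64.04 = 0.1228 mol
n(H2O) = (2/1) × 0.1228 = 0.2456 mol
V = nRT/P = 0.2456 × 62.36 × 671 / 2260 = 4.547 L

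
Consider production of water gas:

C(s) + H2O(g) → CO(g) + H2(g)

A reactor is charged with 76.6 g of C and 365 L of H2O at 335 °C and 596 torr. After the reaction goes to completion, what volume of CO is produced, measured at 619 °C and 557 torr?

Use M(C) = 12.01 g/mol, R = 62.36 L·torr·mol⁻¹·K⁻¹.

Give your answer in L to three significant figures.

573 L

n(C) = 76.6 / 12.01 = 6.378 mol
n(H2O) = PV/RT = (596 × 365) / (62.36 × 608.15) = 5.736 mol
For 6.378 mol C, stoichiometry requires (1/1) × 6.378 = 6.378 mol H2O; 5.736 mol is available, so H2O is limiting.
n(CO) = (1/1) × 5.736 = 5.736 mol
V(CO) = nRT/P = 5.736 × 62.36 × 892.15 / 557 = 572.9 L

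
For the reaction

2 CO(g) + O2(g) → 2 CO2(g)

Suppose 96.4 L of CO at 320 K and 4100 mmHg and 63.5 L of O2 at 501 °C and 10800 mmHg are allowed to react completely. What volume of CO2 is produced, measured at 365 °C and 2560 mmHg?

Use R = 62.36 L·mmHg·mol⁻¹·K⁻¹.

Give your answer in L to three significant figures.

n(CO) = PV/RT = (4100 × 96.4) / (62.36 × 320) = 19.81 mol
n(O2) = PV/RT = (10800 × 63.5) / (62.36 × 774.15) = 14.21 mol
For 19.81 mol CO, stoichiometry requires (1/2) × 19.81 = 9.905 mol O2; 14.21 mol is available, so CO is limiting.
n(CO2) = (2/2) × 19.81 = 19.81 mol
V(CO2) = nRT/P = 19.81 × 62.36 × 638.15 / 2560 = 307.9 L

308 L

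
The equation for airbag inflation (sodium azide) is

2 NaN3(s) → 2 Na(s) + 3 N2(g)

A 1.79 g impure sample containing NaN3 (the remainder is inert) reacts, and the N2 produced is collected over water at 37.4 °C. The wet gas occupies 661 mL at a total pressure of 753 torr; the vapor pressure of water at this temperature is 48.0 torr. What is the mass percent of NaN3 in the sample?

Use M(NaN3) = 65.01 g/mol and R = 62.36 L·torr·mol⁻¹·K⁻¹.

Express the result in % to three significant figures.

58.3 %

P(N2) = 753 − 48.0 = 705.0 torr
n(N2) = PV/RT = (705.0 × 0.6610) / (62.36 × 310.55) = 0.02406 mol
n(NaN3) = (2/3) × 0.02406 = 0.01604 mol
m(NaN3) = 0.01604 × 65.01 = 1.043 g
%NaN3 = 1.043 / 1.79 × 100 = 58.27%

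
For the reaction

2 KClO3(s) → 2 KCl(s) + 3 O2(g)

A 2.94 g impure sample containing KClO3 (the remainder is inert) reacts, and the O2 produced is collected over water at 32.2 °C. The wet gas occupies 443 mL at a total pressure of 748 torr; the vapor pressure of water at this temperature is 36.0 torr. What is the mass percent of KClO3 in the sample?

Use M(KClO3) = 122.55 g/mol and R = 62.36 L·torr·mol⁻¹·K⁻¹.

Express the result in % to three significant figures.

46.0 %

P(O2) = 748 − 36.0 = 712.0 torr
n(O2) = PV/RT = (712.0 × 0.4430) / (62.36 × 305.35) = 0.01656 mol
n(KClO3) = (2/3) × 0.01656 = 0.01104 mol
m(KClO3) = 0.01104 × 122.55 = 1.353 g
%KClO3 = 1.353 / 2.94 × 100 = 46.02%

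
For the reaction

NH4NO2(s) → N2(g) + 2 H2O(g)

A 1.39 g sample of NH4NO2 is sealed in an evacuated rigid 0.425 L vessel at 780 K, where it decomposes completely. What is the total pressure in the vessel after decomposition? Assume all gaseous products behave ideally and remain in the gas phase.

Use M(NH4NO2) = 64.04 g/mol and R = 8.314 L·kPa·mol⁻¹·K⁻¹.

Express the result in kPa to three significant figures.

994 kPa

n(NH4NO2) = 1.39 / 64.04 = 0.02171 mol
n(gas produced) = (3/1) × 0.02171 = 0.06513 mol
P = nRT/V = 0.06513 × 8.314 × 780 / 0.425 = 993.8 kPa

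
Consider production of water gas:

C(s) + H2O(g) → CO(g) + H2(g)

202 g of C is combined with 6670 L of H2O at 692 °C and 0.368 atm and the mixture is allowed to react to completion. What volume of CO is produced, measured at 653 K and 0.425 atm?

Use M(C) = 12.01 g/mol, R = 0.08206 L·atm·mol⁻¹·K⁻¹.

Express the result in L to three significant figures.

n(C) = 202 / 12.01 = 16.82 mol
n(H2O) = PV/RT = (0.368 × 6670) / (0.08206 × 965.15) = 30.99 mol
For 16.82 mol C, stoichiometry requires (1/1) × 16.82 = 16.82 mol H2O; 30.99 mol is available, so C is limiting.
n(CO) = (1/1) × 16.82 = 16.82 mol
V(CO) = nRT/P = 16.82 × 0.08206 × 653 / 0.425 = 2121 L

2120 L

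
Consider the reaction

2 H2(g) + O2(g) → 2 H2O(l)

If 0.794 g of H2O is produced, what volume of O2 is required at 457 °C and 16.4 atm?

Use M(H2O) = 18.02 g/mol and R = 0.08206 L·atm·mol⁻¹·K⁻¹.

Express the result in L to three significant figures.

0.0805 L

n(H2O) = 0.7940 / 18.02 = 0.04406 mol
n(O2) = (1/2) × 0.04406 = 0.02203 mol
V = nRT/P = 0.02203 × 0.08206 × 730.15 / 16.4 = 0.08048 L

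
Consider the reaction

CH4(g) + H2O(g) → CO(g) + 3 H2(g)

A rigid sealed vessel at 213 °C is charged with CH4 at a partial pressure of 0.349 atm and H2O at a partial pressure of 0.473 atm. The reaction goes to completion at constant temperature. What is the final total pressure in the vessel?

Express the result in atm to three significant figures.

With V and T fixed, P_i ∝ n_i, so the mole ratios apply directly to partial pressures at 213 °C.
P(H2O) required for 0.349 atm of CH4 = (1/1) × 0.349 = 0.3490 atm; available 0.473 atm, so CH4 is limiting.
P(H2O) remaining = 0.473 − (1/1) × 0.349 = 0.1240 atm
P(gaseous products) = (1+3)/1 × 0.349 = 1.396 atm
P_total at 213 °C = 0.1240 + 1.396 = 1.520 atm

1.52 atm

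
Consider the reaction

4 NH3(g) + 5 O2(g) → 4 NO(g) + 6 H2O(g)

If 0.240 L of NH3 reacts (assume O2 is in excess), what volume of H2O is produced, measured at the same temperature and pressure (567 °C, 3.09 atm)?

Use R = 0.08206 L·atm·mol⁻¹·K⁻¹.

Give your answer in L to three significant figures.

0.360 L

At constant T and P, gas volumes are in the mole ratio: V(H2O) = (6/4) × 0.240 = 0.3600 L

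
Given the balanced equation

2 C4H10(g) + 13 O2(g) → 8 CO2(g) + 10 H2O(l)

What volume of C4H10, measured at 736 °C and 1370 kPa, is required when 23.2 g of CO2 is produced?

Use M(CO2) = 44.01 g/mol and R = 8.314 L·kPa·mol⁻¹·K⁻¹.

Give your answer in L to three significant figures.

0.807 L

n(CO2) = 23.20 / 44.01 = 0.5272 mol
n(C4H10) = (2/8) × 0.5272 = 0.1318 mol
V = nRT/P = 0.1318 × 8.314 × 1009.15 / 1370 = 0.8072 L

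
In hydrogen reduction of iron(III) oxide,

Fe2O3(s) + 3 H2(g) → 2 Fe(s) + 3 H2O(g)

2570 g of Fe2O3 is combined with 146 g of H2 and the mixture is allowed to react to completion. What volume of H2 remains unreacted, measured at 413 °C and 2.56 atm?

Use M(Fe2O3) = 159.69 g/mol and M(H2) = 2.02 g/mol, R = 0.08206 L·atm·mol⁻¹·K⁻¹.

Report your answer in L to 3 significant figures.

528 L

n(Fe2O3) = 2570 / 159.69 = 16.09 mol
n(H2) = 146 / 2.02 = 72.28 mol
For 16.09 mol Fe2O3, stoichiometry requires (3/1) × 16.09 = 48.27 mol H2; 72.28 mol is available, so Fe2O3 is limiting.
n(H2) consumed = (3/1) × 16.09 = 48.27 mol; remaining = 72.28 − 48.27 = 24.01 mol
V(H2) = nRT/P = 24.01 × 0.08206 × 686.15 / 2.56 = 528.1 L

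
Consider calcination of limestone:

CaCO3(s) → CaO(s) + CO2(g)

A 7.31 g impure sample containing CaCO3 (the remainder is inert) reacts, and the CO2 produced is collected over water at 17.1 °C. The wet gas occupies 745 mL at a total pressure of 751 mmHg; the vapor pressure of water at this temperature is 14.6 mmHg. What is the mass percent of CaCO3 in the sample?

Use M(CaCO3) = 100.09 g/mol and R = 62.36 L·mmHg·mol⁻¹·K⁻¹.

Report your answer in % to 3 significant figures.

P(CO2) = 751 − 14.6 = 736.4 mmHg
n(CO2) = PV/RT = (736.4 × 0.7450) / (62.36 × 290.25) = 0.03031 mol
n(CaCO3) = (1/1) × 0.03031 = 0.03031 mol
m(CaCO3) = 0.03031 × 100.09 = 3.034 g
%CaCO3 = 3.034 / 7.31 × 100 = 41.50%

41.5 %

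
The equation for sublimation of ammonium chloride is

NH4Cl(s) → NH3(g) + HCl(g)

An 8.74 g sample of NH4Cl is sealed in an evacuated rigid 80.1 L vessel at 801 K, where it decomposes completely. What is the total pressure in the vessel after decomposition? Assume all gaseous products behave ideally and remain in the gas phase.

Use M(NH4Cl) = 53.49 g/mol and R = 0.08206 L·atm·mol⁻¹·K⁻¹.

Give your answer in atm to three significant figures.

0.268 atm

n(NH4Cl) = 8.74 / 53.49 = 0.1634 mol
n(gas produced) = (2/1) × 0.1634 = 0.3268 mol
P = nRT/V = 0.3268 × 0.08206 × 801 / 80.1 = 0.2682 atm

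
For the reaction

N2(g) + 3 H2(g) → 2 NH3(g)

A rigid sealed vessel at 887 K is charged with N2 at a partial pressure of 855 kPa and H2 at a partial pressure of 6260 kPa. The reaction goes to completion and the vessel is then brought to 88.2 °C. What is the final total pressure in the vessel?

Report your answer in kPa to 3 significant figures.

2200 kPa

With V and T fixed, P_i ∝ n_i, so the mole ratios apply directly to partial pressures at 887 K.
P(H2) required for 855 kPa of N2 = (3/1) × 855 = 2565 kPa; available 6260 kPa, so N2 is limiting.
P(H2) remaining = 6260 − (3/1) × 855 = 3695 kPa
P(gaseous products) = (2)/1 × 855 = 1710 kPa
P_total at 887 K = 3695 + 1710 = 5405 kPa
Scaling to 88.2 °C: P = 5405 × 361.35/887 = 2202 kPa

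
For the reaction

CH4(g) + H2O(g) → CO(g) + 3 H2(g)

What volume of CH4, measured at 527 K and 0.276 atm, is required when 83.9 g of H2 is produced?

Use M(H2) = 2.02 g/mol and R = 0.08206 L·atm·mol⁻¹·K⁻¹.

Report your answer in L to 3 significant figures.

2170 L

n(H2) = 83.90 / 2.02 = 41.53 mol
n(CH4) = (1/3) × 41.53 = 13.84 mol
V = nRT/P = 13.84 × 0.08206 × 527 / 0.276 = 2169 L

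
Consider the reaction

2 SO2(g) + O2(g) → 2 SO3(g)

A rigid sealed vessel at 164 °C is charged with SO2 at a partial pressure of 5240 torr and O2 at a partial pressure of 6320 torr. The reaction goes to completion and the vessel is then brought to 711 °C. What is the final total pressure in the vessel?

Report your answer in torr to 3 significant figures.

At constant V, partial pressures at 164 °C are proportional to moles, so apply stoichiometry directly to pressures.
P(O2) required for 5240 torr of SO2 = (1/2) × 5240 = 2620 torr; available 6320 torr, so SO2 is limiting.
P(O2) remaining = 6320 − (1/2) × 5240 = 3700 torr
P(gaseous products) = (2)/2 × 5240 = 5240 torr
P_total at 164 °C = 3700 + 5240 = 8940 torr
Scaling to 711 °C: P = 8940 × 984.15/437.15 = 20130 torr

20100 torr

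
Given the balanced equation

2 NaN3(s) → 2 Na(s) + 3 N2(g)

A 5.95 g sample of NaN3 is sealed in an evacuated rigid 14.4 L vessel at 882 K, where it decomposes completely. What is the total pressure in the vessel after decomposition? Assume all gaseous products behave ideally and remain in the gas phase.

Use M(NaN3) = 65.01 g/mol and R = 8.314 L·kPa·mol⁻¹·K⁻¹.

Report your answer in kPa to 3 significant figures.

n(NaN3) = 5.95 / 65.01 = 0.09152 mol
n(gas produced) = (3/2) × 0.09152 = 0.1373 mol
P = nRT/V = 0.1373 × 8.314 × 882 / 14.4 = 69.92 kPa

69.9 kPa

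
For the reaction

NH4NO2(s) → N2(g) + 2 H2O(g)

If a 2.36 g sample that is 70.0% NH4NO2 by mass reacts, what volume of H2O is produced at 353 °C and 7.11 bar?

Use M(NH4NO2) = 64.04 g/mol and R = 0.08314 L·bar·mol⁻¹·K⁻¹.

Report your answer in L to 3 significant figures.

0.378 L

mass of NH4NO2 = 2.36 × 70.0/100 = 1.652 g
n(NH4NO2) = 1.652 / 64.04 = 0.02580 mol
n(H2O) = (2/1) × 0.02580 = 0.05160 mol
V = nRT/P = 0.05160 × 0.08314 × 626.15 / 7.11 = 0.3778 L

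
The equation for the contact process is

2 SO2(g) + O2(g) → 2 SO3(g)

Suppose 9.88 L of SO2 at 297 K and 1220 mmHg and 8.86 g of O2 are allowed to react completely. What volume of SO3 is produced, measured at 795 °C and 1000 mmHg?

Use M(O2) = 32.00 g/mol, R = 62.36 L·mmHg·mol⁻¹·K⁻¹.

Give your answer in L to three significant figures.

36.9 L

n(SO2) = PV/RT = (1220 × 9.88) / (62.36 × 297) = 0.6508 mol
n(O2) = 8.86 / 32.00 = 0.2769 mol
For 0.6508 mol SO2, stoichiometry requires (1/2) × 0.6508 = 0.3254 mol O2; 0.2769 mol is available, so O2 is limiting.
n(SO3) = (2/1) × 0.2769 = 0.5538 mol
V(SO3) = nRT/P = 0.5538 × 62.36 × 1068.15 / 1000 = 36.89 L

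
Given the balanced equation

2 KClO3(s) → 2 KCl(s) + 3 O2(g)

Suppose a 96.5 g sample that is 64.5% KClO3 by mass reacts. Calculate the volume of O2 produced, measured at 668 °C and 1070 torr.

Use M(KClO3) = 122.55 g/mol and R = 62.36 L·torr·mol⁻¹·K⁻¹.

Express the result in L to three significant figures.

mass of KClO3 = 96.5 × 64.5/100 = 62.24 g
n(KClO3) = 62.24 / 122.55 = 0.5079 mol
n(O2) = (3/2) × 0.5079 = 0.7619 mol
V = nRT/P = 0.7619 × 62.36 × 941.15 / 1070 = 41.79 L

41.8 L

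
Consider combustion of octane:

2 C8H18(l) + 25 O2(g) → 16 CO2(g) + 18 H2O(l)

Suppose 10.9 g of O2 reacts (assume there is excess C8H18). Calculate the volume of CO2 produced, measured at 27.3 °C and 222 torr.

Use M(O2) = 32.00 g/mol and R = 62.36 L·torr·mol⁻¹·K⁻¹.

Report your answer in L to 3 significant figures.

n(O2) = 10.90 / 32.00 = 0.3406 mol
n(CO2) = (16/25) × 0.3406 = 0.2180 mol
V = nRT/P = 0.2180 × 62.36 × 300.45 / 222 = 18.40 L

18.4 L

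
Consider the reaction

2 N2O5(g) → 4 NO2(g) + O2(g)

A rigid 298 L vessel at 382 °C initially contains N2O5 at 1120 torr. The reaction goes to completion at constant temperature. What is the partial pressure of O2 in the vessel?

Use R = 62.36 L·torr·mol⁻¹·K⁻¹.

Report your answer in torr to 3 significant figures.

n(N2O5)₀ = PV/RT = (1120 × 298) / (62.36 × 655.15) = 8.169 mol
n(O2) = (1/2) × 8.169 = 4.085 mol
P(O2) = nRT/V = 4.085 × 62.36 × 655.15 / 298 = 560.0 torr

560 torr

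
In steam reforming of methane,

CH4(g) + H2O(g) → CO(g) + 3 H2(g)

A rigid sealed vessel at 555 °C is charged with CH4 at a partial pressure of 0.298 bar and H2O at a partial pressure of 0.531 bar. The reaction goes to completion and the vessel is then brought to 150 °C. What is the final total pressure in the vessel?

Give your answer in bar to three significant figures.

0.728 bar

Because the vessel is rigid and T is held at 555 °C, work the stoichiometry in partial pressures (P_i = n_iRT/V).
P(H2O) required for 0.298 bar of CH4 = (1/1) × 0.298 = 0.2980 bar; available 0.531 bar, so CH4 is limiting.
P(H2O) remaining = 0.531 − (1/1) × 0.298 = 0.2330 bar
P(gaseous products) = (1+3)/1 × 0.298 = 1.192 bar
P_total at 555 °C = 0.2330 + 1.192 = 1.425 bar
Scaling to 150 °C: P = 1.425 × 423.15/828.15 = 0.7281 bar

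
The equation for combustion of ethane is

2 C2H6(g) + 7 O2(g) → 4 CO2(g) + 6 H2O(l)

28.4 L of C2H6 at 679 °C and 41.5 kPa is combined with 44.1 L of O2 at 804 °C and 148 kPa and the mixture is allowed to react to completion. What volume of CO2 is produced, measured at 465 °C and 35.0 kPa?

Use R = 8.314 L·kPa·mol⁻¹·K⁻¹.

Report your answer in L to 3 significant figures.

52.2 L

n(C2H6) = PV/RT = (41.5 × 28.4) / (8.314 × 952.15) = 0.1489 mol
n(O2) = PV/RT = (148 × 44.1) / (8.314 × 1077.15) = 0.7288 mol
For 0.1489 mol C2H6, stoichiometry requires (7/2) × 0.1489 = 0.5212 mol O2; 0.7288 mol is available, so C2H6 is limiting.
n(CO2) = (4/2) × 0.1489 = 0.2978 mol
V(CO2) = nRT/P = 0.2978 × 8.314 × 738.15 / 35.0 = 52.22 L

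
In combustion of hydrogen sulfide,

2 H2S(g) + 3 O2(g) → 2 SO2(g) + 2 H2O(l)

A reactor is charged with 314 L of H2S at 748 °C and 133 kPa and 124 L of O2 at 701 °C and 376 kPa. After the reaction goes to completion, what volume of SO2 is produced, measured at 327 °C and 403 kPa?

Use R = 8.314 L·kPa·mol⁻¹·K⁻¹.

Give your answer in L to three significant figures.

47.5 L

n(H2S) = PV/RT = (133 × 314) / (8.314 × 1021.15) = 4.919 mol
n(O2) = PV/RT = (376 × 124) / (8.314 × 974.15) = 5.757 mol
For 4.919 mol H2S, stoichiometry requires (3/2) × 4.919 = 7.378 mol O2; 5.757 mol is available, so O2 is limiting.
n(SO2) = (2/3) × 5.757 = 3.838 mol
V(SO2) = nRT/P = 3.838 × 8.314 × 600.15 / 403 = 47.52 L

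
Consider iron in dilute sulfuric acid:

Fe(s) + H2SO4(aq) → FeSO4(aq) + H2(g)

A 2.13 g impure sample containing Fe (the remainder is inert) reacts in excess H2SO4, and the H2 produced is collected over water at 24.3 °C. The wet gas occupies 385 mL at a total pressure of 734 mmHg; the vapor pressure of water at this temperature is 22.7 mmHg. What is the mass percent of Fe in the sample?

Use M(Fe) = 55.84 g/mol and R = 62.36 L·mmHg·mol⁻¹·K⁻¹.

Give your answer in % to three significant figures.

P(H2) = 734 − 22.7 = 711.3 mmHg
n(H2) = PV/RT = (711.3 × 0.3850) / (62.36 × 297.45) = 0.01476 mol
n(Fe) = (1/1) × 0.01476 = 0.01476 mol
m(Fe) = 0.01476 × 55.84 = 0.8242 g
%Fe = 0.8242 / 2.13 × 100 = 38.69%

38.7 %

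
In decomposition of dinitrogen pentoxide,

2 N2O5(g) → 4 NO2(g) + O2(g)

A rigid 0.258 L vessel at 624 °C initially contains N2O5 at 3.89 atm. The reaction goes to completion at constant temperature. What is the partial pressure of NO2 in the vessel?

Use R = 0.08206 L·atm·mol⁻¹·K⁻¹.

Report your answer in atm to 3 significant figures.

n(N2O5)₀ = PV/RT = (3.89 × 0.258) / (0.08206 × 897.15) = 0.01363 mol
n(NO2) = (4/2) × 0.01363 = 0.02726 mol
P(NO2) = nRT/V = 0.02726 × 0.08206 × 897.15 / 0.258 = 7.779 atm

7.78 atm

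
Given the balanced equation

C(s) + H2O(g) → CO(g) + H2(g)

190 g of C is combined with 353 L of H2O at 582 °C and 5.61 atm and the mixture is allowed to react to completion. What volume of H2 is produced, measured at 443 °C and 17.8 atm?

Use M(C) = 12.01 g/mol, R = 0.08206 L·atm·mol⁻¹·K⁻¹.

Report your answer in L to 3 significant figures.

52.2 L

n(C) = 190 / 12.01 = 15.82 mol
n(H2O) = PV/RT = (5.61 × 353) / (0.08206 × 855.15) = 28.22 mol
For 15.82 mol C, stoichiometry requires (1/1) × 15.82 = 15.82 mol H2O; 28.22 mol is available, so C is limiting.
n(H2) = (1/1) × 15.82 = 15.82 mol
V(H2) = nRT/P = 15.82 × 0.08206 × 716.15 / 17.8 = 52.23 L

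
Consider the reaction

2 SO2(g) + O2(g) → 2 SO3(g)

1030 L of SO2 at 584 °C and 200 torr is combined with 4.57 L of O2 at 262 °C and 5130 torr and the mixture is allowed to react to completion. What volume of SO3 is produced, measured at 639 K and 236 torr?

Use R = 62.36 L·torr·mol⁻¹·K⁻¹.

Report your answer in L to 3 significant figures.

237 L

n(SO2) = PV/RT = (200 × 1030) / (62.36 × 857.15) = 3.854 mol
n(O2) = PV/RT = (5130 × 4.57) / (62.36 × 535.15) = 0.7025 mol
For 3.854 mol SO2, stoichiometry requires (1/2) × 3.854 = 1.927 mol O2; 0.7025 mol is available, so O2 is limiting.
n(SO3) = (2/1) × 0.7025 = 1.405 mol
V(SO3) = nRT/P = 1.405 × 62.36 × 639 / 236 = 237.2 L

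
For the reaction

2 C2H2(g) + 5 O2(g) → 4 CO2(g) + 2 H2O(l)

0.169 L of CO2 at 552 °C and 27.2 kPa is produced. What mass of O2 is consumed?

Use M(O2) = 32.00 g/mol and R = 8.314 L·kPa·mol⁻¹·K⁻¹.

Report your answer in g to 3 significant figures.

n(CO2) = PV/RT = (27.2 × 0.169) / (8.314 × 825.15) = 0.0006701 mol
n(O2) = (5/4) × 0.0006701 = 0.0008376 mol
m(O2) = 0.0008376 × 32.00 = 0.02680 g

0.0268 g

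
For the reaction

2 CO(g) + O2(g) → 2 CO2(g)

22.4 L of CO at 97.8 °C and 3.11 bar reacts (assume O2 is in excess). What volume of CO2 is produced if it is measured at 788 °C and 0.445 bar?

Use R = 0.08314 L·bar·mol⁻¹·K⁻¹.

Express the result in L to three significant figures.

448 L

n(CO) = PV/RT = (3.11 × 22.4) / (0.08314 × 370.95) = 2.259 mol
n(CO2) = (2/2) × 2.259 = 2.259 mol
V = nRT/P = 2.259 × 0.08314 × 1061.15 / 0.445 = 447.9 L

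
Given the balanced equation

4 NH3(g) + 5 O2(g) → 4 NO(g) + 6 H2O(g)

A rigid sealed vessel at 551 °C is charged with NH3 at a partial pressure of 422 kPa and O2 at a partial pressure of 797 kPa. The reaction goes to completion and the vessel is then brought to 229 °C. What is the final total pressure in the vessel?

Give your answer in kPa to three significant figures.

With V and T fixed, P_i ∝ n_i, so the mole ratios apply directly to partial pressures at 551 °C.
P(O2) required for 422 kPa of NH3 = (5/4) × 422 = 527.5 kPa; available 797 kPa, so NH3 is limiting.
P(O2) remaining = 797 − (5/4) × 422 = 269.5 kPa
P(gaseous products) = (4+6)/4 × 422 = 1055 kPa
P_total at 551 °C = 269.5 + 1055 = 1324 kPa
Scaling to 229 °C: P = 1324 × 502.15/824.15 = 806.7 kPa

807 kPa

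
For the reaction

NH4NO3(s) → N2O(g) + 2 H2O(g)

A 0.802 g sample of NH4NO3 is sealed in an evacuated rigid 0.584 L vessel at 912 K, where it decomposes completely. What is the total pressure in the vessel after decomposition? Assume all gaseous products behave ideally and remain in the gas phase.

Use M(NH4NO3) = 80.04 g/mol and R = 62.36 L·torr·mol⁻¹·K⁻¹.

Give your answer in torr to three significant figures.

n(NH4NO3) = 0.802 / 80.04 = 0.01002 mol
n(gas produced) = (3/1) × 0.01002 = 0.03006 mol
P = nRT/V = 0.03006 × 62.36 × 912 / 0.584 = 2927 torr

2930 torr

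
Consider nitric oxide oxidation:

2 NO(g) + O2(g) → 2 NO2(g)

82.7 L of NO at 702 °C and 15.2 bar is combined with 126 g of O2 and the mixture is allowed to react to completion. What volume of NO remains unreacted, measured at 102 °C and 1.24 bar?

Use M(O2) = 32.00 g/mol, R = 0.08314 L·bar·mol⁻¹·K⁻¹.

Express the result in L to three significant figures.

n(NO) = PV/RT = (15.2 × 82.7) / (0.08314 × 975.15) = 15.50 mol
n(O2) = 126 / 32.00 = 3.938 mol
For 15.50 mol NO, stoichiometry requires (1/2) × 15.50 = 7.750 mol O2; 3.938 mol is available, so O2 is limiting.
n(NO) consumed = (2/1) × 3.938 = 7.876 mol; remaining = 15.50 − 7.876 = 7.624 mol
V(NO) = nRT/P = 7.624 × 0.08314 × 375.15 / 1.24 = 191.8 L

192 L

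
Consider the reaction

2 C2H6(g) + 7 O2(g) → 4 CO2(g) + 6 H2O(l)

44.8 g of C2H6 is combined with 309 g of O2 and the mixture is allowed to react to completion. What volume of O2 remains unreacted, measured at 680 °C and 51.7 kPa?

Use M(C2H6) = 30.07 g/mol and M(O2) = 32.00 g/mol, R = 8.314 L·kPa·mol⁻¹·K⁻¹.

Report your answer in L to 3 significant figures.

n(C2H6) = 44.8 / 30.07 = 1.490 mol
n(O2) = 309 / 32.00 = 9.656 mol
For 1.490 mol C2H6, stoichiometry requires (7/2) × 1.490 = 5.215 mol O2; 9.656 mol is available, so C2H6 is limiting.
n(O2) consumed = (7/2) × 1.490 = 5.215 mol; remaining = 9.656 − 5.215 = 4.441 mol
V(O2) = nRT/P = 4.441 × 8.314 × 953.15 / 51.7 = 680.7 L

681 L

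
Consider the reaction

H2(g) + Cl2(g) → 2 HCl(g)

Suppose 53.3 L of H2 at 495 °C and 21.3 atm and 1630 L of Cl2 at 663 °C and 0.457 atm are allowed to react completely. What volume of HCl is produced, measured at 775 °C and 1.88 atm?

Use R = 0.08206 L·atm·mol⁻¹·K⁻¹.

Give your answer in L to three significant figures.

n(H2) = PV/RT = (21.3 × 53.3) / (0.08206 × 768.15) = 18.01 mol
n(Cl2) = PV/RT = (0.457 × 1630) / (0.08206 × 936.15) = 9.697 mol
For 18.01 mol H2, stoichiometry requires (1/1) × 18.01 = 18.01 mol Cl2; 9.697 mol is available, so Cl2 is limiting.
n(HCl) = (2/1) × 9.697 = 19.39 mol
V(HCl) = nRT/P = 19.39 × 0.08206 × 1048.15 / 1.88 = 887.1 L

887 L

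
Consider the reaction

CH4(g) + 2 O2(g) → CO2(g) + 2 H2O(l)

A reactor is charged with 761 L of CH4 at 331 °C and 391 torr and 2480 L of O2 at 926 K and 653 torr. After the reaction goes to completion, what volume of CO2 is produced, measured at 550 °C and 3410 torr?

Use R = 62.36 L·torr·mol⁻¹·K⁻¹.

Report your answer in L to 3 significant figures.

119 L

n(CH4) = PV/RT = (391 × 761) / (62.36 × 604.15) = 7.898 mol
n(O2) = PV/RT = (653 × 2480) / (62.36 × 926) = 28.04 mol
For 7.898 mol CH4, stoichiometry requires (2/1) × 7.898 = 15.80 mol O2; 28.04 mol is available, so CH4 is limiting.
n(CO2) = (1/1) × 7.898 = 7.898 mol
V(CO2) = nRT/P = 7.898 × 62.36 × 823.15 / 3410 = 118.9 L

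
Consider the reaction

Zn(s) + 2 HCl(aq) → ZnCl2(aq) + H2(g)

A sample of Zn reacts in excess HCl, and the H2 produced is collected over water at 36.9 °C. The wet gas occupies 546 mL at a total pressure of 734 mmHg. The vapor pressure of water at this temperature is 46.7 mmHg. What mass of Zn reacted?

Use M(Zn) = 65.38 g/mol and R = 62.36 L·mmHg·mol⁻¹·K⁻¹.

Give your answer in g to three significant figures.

1.27 g

P(H2) = 734 − 46.7 = 687.3 mmHg
n(H2) = PV/RT = (687.3 × 0.5460) / (62.36 × 310.05) = 0.01941 mol
n(Zn) = (1/1) × 0.01941 = 0.01941 mol
m(Zn) = 0.01941 × 65.38 = 1.269 g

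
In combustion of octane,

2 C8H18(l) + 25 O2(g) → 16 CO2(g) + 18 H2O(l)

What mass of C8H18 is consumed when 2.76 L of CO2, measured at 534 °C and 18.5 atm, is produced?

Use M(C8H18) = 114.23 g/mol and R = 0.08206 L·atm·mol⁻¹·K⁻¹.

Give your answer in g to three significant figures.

11.0 g

n(CO2) = PV/RT = (18.5 × 2.76) / (0.08206 × 807.15) = 0.7709 mol
n(C8H18) = (2/16) × 0.7709 = 0.09636 mol
m(C8H18) = 0.09636 × 114.23 = 11.01 g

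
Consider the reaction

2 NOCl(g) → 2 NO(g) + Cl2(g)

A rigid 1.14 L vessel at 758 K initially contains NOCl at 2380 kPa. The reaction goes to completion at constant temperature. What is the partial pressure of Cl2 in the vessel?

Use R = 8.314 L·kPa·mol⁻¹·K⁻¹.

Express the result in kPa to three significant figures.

n(NOCl)₀ = PV/RT = (2380 × 1.14) / (8.314 × 758) = 0.4305 mol
n(Cl2) = (1/2) × 0.4305 = 0.2152 mol
P(Cl2) = nRT/V = 0.2152 × 8.314 × 758 / 1.14 = 1190 kPa

1190 kPa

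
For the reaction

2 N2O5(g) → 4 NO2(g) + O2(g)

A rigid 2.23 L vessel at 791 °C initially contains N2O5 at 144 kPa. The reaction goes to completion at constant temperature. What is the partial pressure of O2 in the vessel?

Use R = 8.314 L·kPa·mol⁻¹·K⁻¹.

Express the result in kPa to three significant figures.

72.0 kPa

n(N2O5)₀ = PV/RT = (144 × 2.23) / (8.314 × 1064.15) = 0.03630 mol
n(O2) = (1/2) × 0.03630 = 0.01815 mol
P(O2) = nRT/V = 0.01815 × 8.314 × 1064.15 / 2.23 = 72.01 kPa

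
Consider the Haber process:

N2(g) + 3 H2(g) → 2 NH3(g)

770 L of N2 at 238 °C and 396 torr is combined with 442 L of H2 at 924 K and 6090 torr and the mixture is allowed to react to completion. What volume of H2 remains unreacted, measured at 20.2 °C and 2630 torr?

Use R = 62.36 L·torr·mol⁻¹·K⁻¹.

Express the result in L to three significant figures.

n(N2) = PV/RT = (396 × 770) / (62.36 × 511.15) = 9.566 mol
n(H2) = PV/RT = (6090 × 442) / (62.36 × 924) = 46.72 mol
For 9.566 mol N2, stoichiometry requires (3/1) × 9.566 = 28.70 mol H2; 46.72 mol is available, so N2 is limiting.
n(H2) consumed = (3/1) × 9.566 = 28.70 mol; remaining = 46.72 − 28.70 = 18.02 mol
V(H2) = nRT/P = 18.02 × 62.36 × 293.35 / 2630 = 125.3 L

125 L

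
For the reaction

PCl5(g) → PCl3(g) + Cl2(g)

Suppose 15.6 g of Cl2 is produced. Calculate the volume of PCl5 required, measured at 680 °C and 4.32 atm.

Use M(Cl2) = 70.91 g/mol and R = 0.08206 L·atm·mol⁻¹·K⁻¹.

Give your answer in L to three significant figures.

3.98 L

n(Cl2) = 15.60 / 70.91 = 0.2200 mol
n(PCl5) = (1/1) × 0.2200 = 0.2200 mol
V = nRT/P = 0.2200 × 0.08206 × 953.15 / 4.32 = 3.983 L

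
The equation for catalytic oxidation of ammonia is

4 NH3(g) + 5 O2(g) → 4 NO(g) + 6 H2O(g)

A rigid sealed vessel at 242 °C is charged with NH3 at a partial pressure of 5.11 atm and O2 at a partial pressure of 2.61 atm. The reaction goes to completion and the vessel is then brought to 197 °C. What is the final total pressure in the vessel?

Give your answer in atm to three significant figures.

7.52 atm

With V and T fixed, P_i ∝ n_i, so the mole ratios apply directly to partial pressures at 242 °C.
P(O2) required for 5.11 atm of NH3 = (5/4) × 5.11 = 6.388 atm; available 2.61 atm, so O2 is limiting.
P(NH3) remaining = 5.11 − (4/5) × 2.61 = 3.022 atm
P(gaseous products) = (4+6)/5 × 2.61 = 5.220 atm
P_total at 242 °C = 3.022 + 5.220 = 8.242 atm
Scaling to 197 °C: P = 8.242 × 470.15/515.15 = 7.522 atm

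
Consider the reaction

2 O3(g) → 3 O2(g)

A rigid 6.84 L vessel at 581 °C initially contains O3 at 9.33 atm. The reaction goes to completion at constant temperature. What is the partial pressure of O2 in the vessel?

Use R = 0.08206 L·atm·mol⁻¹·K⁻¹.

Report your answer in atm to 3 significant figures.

14.0 atm

n(O3)₀ = PV/RT = (9.33 × 6.84) / (0.08206 × 854.15) = 0.9105 mol
n(O2) = (3/2) × 0.9105 = 1.366 mol
P(O2) = nRT/V = 1.366 × 0.08206 × 854.15 / 6.84 = 14.00 atm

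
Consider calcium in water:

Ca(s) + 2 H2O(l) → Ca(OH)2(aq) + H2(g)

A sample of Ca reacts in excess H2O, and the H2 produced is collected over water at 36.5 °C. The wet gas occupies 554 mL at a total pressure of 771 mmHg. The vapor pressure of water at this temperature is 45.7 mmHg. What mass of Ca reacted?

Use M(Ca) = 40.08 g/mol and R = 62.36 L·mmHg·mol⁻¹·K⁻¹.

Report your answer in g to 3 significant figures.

P(H2) = 771 − 45.7 = 725.3 mmHg
n(H2) = PV/RT = (725.3 × 0.5540) / (62.36 × 309.65) = 0.02081 mol
n(Ca) = (1/1) × 0.02081 = 0.02081 mol
m(Ca) = 0.02081 × 40.08 = 0.8341 g

0.834 g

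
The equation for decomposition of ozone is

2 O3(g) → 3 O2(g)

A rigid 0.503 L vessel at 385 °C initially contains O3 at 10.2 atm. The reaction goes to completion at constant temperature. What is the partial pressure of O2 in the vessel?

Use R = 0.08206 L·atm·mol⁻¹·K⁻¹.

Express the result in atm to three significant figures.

n(O3)₀ = PV/RT = (10.2 × 0.503) / (0.08206 × 658.15) = 0.09500 mol
n(O2) = (3/2) × 0.09500 = 0.1425 mol
P(O2) = nRT/V = 0.1425 × 0.08206 × 658.15 / 0.503 = 15.30 atm

15.3 atm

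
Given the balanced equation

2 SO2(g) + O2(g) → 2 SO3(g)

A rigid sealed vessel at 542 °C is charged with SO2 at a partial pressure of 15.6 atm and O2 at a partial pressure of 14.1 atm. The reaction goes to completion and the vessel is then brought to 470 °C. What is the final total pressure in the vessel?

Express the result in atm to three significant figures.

With V and T fixed, P_i ∝ n_i, so the mole ratios apply directly to partial pressures at 542 °C.
P(O2) required for 15.6 atm of SO2 = (1/2) × 15.6 = 7.800 atm; available 14.1 atm, so SO2 is limiting.
P(O2) remaining = 14.1 − (1/2) × 15.6 = 6.300 atm
P(gaseous products) = (2)/2 × 15.6 = 15.60 atm
P_total at 542 °C = 6.300 + 15.60 = 21.90 atm
Scaling to 470 °C: P = 21.90 × 743.15/815.15 = 19.97 atm

20.0 atm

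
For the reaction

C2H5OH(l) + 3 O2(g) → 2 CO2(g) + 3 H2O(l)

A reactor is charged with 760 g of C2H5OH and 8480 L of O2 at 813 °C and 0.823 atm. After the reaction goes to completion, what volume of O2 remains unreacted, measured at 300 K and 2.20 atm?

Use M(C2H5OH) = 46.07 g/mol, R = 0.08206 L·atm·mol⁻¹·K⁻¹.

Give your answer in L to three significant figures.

322 L

n(C2H5OH) = 760 / 46.07 = 16.50 mol
n(O2) = PV/RT = (0.823 × 8480) / (0.08206 × 1086.15) = 78.30 mol
For 16.50 mol C2H5OH, stoichiometry requires (3/1) × 16.50 = 49.50 mol O2; 78.30 mol is available, so C2H5OH is limiting.
n(O2) consumed = (3/1) × 16.50 = 49.50 mol; remaining = 78.30 − 49.50 = 28.80 mol
V(O2) = nRT/P = 28.80 × 0.08206 × 300 / 2.20 = 322.3 L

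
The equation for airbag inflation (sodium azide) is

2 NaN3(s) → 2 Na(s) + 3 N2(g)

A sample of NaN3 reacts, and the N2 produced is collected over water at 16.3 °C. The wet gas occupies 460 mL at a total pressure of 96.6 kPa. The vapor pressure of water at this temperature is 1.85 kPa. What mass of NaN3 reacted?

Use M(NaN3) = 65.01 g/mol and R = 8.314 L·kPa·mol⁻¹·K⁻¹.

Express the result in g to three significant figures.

0.785 g

P(N2) = 96.6 − 1.85 = 94.75 kPa
n(N2) = PV/RT = (94.75 × 0.4600) / (8.314 × 289.45) = 0.01811 mol
n(NaN3) = (2/3) × 0.01811 = 0.01207 mol
m(NaN3) = 0.01207 × 65.01 = 0.7847 g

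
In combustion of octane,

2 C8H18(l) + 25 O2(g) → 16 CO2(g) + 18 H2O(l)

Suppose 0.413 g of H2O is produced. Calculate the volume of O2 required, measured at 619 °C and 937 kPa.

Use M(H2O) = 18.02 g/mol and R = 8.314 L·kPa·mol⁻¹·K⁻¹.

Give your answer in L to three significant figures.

n(H2O) = 0.4130 / 18.02 = 0.02292 mol
n(O2) = (25/18) × 0.02292 = 0.03183 mol
V = nRT/P = 0.03183 × 8.314 × 892.15 / 937 = 0.2520 L

0.252 L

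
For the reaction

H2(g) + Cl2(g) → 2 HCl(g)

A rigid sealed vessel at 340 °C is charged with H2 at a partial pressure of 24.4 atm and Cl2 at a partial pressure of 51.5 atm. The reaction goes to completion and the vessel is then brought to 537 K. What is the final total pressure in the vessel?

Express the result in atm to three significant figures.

Because the vessel is rigid and T is held at 340 °C, work the stoichiometry in partial pressures (P_i = n_iRT/V).
P(Cl2) required for 24.4 atm of H2 = (1/1) × 24.4 = 24.40 atm; available 51.5 atm, so H2 is limiting.
P(Cl2) remaining = 51.5 − (1/1) × 24.4 = 27.10 atm
P(gaseous products) = (2)/1 × 24.4 = 48.80 atm
P_total at 340 °C = 27.10 + 48.80 = 75.90 atm
Scaling to 537 K: P = 75.90 × 537/613.15 = 66.47 atm

66.5 atm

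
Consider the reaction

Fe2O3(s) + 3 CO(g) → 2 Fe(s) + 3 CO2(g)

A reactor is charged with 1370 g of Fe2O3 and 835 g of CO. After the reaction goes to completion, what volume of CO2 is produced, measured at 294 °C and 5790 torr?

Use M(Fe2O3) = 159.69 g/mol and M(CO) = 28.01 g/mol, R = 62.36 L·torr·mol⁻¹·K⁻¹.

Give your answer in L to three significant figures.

n(Fe2O3) = 1370 / 159.69 = 8.579 mol
n(CO) = 835 / 28.01 = 29.81 mol
For 8.579 mol Fe2O3, stoichiometry requires (3/1) × 8.579 = 25.74 mol CO; 29.81 mol is available, so Fe2O3 is limiting.
n(CO2) = (3/1) × 8.579 = 25.74 mol
V(CO2) = nRT/P = 25.74 × 62.36 × 567.15 / 5790 = 157.2 L

157 L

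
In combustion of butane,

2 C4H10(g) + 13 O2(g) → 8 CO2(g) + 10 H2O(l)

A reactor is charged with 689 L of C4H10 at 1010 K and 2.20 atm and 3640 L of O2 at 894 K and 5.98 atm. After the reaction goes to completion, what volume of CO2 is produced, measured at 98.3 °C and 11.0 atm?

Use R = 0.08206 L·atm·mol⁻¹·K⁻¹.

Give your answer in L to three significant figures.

203 L

n(C4H10) = PV/RT = (2.20 × 689) / (0.08206 × 1010) = 18.29 mol
n(O2) = PV/RT = (5.98 × 3640) / (0.08206 × 894) = 296.7 mol
For 18.29 mol C4H10, stoichiometry requires (13/2) × 18.29 = 118.9 mol O2; 296.7 mol is available, so C4H10 is limiting.
n(CO2) = (8/2) × 18.29 = 73.16 mol
V(CO2) = nRT/P = 73.16 × 0.08206 × 371.45 / 11.0 = 202.7 L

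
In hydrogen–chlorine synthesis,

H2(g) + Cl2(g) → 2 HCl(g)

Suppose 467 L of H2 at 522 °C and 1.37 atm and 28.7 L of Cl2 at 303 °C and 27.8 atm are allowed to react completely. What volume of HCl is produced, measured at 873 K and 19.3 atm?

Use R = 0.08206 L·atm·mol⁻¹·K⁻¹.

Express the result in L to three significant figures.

72.8 L

n(H2) = PV/RT = (1.37 × 467) / (0.08206 × 795.15) = 9.805 mol
n(Cl2) = PV/RT = (27.8 × 28.7) / (0.08206 × 576.15) = 16.88 mol
For 9.805 mol H2, stoichiometry requires (1/1) × 9.805 = 9.805 mol Cl2; 16.88 mol is available, so H2 is limiting.
n(HCl) = (2/1) × 9.805 = 19.61 mol
V(HCl) = nRT/P = 19.61 × 0.08206 × 873 / 19.3 = 72.79 L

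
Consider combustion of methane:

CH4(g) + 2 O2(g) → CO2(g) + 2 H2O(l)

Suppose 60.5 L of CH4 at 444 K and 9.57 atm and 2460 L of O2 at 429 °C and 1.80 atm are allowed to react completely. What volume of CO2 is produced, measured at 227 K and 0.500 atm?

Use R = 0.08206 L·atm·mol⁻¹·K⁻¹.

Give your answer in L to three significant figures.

n(CH4) = PV/RT = (9.57 × 60.5) / (0.08206 × 444) = 15.89 mol
n(O2) = PV/RT = (1.80 × 2460) / (0.08206 × 702.15) = 76.85 mol
For 15.89 mol CH4, stoichiometry requires (2/1) × 15.89 = 31.78 mol O2; 76.85 mol is available, so CH4 is limiting.
n(CO2) = (1/1) × 15.89 = 15.89 mol
V(CO2) = nRT/P = 15.89 × 0.08206 × 227 / 0.500 = 592.0 L

592 L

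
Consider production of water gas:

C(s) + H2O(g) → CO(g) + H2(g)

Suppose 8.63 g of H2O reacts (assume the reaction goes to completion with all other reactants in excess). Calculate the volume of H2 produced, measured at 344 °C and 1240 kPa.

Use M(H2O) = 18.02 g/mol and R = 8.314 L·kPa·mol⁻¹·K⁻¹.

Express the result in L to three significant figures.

1.98 L

n(H2O) = 8.630 / 18.02 = 0.4789 mol
n(H2) = (1/1) × 0.4789 = 0.4789 mol
V = nRT/P = 0.4789 × 8.314 × 617.15 / 1240 = 1.982 L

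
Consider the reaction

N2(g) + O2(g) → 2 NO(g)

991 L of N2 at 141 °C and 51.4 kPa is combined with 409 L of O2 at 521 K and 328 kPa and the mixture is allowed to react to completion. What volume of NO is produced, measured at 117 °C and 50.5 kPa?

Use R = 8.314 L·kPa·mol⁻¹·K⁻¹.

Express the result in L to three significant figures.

1900 L

n(N2) = PV/RT = (51.4 × 991) / (8.314 × 414.15) = 14.79 mol
n(O2) = PV/RT = (328 × 409) / (8.314 × 521) = 30.97 mol
For 14.79 mol N2, stoichiometry requires (1/1) × 14.79 = 14.79 mol O2; 30.97 mol is available, so N2 is limiting.
n(NO) = (2/1) × 14.79 = 29.58 mol
V(NO) = nRT/P = 29.58 × 8.314 × 390.15 / 50.5 = 1900 L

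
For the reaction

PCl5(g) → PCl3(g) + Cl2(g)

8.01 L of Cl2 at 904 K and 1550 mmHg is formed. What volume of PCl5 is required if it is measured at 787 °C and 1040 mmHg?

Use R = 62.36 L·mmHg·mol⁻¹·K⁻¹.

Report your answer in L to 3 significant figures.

n(Cl2) = PV/RT = (1550 × 8.01) / (62.36 × 904) = 0.2202 mol
n(PCl5) = (1/1) × 0.2202 = 0.2202 mol
V = nRT/P = 0.2202 × 62.36 × 1060.15 / 1040 = 14.00 L

14.0 L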